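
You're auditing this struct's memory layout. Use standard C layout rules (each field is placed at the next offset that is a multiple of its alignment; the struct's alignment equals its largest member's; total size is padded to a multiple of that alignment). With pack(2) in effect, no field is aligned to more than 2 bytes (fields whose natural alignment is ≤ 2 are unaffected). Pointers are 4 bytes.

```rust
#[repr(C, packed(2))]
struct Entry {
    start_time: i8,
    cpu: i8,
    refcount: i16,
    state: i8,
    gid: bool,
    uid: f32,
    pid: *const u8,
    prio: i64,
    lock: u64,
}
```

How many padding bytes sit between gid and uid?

0

@0: start_time [1B, align 1] → 1
@1: cpu [1B, align 1] → 2
@2: refcount [2B, align 2] → 4
@4: state [1B, align 1] → 5
@5: gid [1B, align 1] → 6
@6: uid [4B, align 2] → 10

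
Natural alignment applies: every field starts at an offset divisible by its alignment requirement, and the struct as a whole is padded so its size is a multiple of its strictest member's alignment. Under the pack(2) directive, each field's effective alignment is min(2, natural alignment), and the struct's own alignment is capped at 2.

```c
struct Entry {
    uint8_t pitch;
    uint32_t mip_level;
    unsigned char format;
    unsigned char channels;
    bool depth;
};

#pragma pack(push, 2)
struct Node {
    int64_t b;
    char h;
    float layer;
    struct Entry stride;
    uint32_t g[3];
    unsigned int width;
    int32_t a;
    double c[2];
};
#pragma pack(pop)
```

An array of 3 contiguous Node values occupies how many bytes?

Entry: 0..1  pitch  (1B, 1-aligned); 1..4  -- padding (3B); 4..8  mip_level  (4B, 4-aligned); 8..9  format  (1B, 1-aligned); 9..10  channels  (1B, 1-aligned); 10..11  depth  (1B, 1-aligned); 11..12  -- tail padding (1B); sizeof = 12, alignof = 4
0..8  b  (8B, 2-aligned)
8..9  h  (1B, 1-aligned)
9..10  -- padding (1B)
10..14  layer  (4B, 2-aligned)
14..26  stride  (12B, 2-aligned)
26..38  g  (12B, 2-aligned)
38..42  width  (4B, 2-aligned)
42..46  a  (4B, 2-aligned)
46..62  c  (16B, 2-aligned)
sizeof = 62, alignof = 2
array of 3: 3 × 62 = 186

186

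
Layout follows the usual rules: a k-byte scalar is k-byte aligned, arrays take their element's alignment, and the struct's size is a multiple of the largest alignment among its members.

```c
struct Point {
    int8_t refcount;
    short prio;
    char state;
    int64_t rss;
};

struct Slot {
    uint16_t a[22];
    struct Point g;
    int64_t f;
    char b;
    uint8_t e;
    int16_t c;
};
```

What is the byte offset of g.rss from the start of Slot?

Point: refcount at 0 (size 1, align 1) → ends 1; pad 1 to align 2 for prio; prio at 2 (size 2, align 2) → ends 4; state at 4 (size 1, align 1) → ends 5; pad 3 to align 8 for rss; rss at 8 (size 8, align 8) → ends 16; total 16 bytes, alignment 8
a at 0 (size 44, align 2) → ends 44
pad 4 to align 8 for g
g at 48 (size 16, align 8) → ends 64
within Point: rss at 8
48 + 8 = 56

56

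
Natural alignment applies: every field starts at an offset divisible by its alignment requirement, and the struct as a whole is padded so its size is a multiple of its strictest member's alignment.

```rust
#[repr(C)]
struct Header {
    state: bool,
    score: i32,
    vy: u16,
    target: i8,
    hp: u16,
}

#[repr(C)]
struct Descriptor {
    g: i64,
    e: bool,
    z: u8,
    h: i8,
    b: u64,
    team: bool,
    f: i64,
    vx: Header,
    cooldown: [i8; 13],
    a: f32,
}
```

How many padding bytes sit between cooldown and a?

Header: @0: state [1B, align 1] → 1; +3 pad (align 4); @4: score [4B, align 4] → 8; @8: vy [2B, align 2] → 10; @10: target [1B, align 1] → 11; +1 pad (align 2); @12: hp [2B, align 2] → 14; +2 tail pad (align 4); size 16, align 4
@0: g [8B, align 8] → 8
@8: e [1B, align 1] → 9
@9: z [1B, align 1] → 10
@10: h [1B, align 1] → 11
+5 pad (align 8)
@16: b [8B, align 8] → 24
@24: team [1B, align 1] → 25
+7 pad (align 8)
@32: f [8B, align 8] → 40
@40: vx [16B, align 4] → 56
@56: cooldown [13B, align 1] → 69
+3 pad (align 4)
@72: a [4B, align 4] → 76

3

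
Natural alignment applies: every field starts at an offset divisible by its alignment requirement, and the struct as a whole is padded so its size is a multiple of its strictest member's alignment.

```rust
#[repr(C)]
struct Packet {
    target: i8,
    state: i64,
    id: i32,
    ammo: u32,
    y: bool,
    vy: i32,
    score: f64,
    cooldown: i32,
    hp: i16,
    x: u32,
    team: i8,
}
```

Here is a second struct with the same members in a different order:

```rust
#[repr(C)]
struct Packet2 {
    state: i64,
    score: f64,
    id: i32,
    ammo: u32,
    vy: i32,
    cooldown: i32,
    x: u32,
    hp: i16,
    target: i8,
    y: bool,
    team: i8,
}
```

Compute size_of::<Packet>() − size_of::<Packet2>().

8

@0: target [1B, align 1] → 1
+7 pad (align 8)
@8: state [8B, align 8] → 16
@16: id [4B, align 4] → 20
@20: ammo [4B, align 4] → 24
@24: y [1B, align 1] → 25
+3 pad (align 4)
@28: vy [4B, align 4] → 32
@32: score [8B, align 8] → 40
@40: cooldown [4B, align 4] → 44
@44: hp [2B, align 2] → 46
+2 pad (align 4)
@48: x [4B, align 4] → 52
@52: team [1B, align 1] → 53
+3 tail pad (align 8)
size 56, align 8
— Packet2 —
@0: state [8B, align 8] → 8
@8: score [8B, align 8] → 16
@16: id [4B, align 4] → 20
@20: ammo [4B, align 4] → 24
@24: vy [4B, align 4] → 28
@28: cooldown [4B, align 4] → 32
@32: x [4B, align 4] → 36
@36: hp [2B, align 2] → 38
@38: target [1B, align 1] → 39
@39: y [1B, align 1] → 40
@40: team [1B, align 1] → 41
+7 tail pad (align 8)
size 48, align 8
56 − 48 = 8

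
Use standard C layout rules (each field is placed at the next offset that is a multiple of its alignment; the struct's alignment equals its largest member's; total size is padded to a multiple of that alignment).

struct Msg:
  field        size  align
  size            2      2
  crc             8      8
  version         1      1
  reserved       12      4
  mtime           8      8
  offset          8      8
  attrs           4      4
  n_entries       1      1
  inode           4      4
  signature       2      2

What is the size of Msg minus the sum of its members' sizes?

14

0..2  size  (2B, 2-aligned)
2..8  -- padding (6B)
8..16  crc  (8B, 8-aligned)
16..17  version  (1B, 1-aligned)
17..20  -- padding (3B)
20..32  reserved  (12B, 4-aligned)
32..40  mtime  (8B, 8-aligned)
40..48  offset  (8B, 8-aligned)
48..52  attrs  (4B, 4-aligned)
52..53  n_entries  (1B, 1-aligned)
53..56  -- padding (3B)
56..60  inode  (4B, 4-aligned)
60..62  signature  (2B, 2-aligned)
62..64  -- tail padding (2B)
sizeof = 64, alignof = 8
data bytes 50, size 64 → padding 14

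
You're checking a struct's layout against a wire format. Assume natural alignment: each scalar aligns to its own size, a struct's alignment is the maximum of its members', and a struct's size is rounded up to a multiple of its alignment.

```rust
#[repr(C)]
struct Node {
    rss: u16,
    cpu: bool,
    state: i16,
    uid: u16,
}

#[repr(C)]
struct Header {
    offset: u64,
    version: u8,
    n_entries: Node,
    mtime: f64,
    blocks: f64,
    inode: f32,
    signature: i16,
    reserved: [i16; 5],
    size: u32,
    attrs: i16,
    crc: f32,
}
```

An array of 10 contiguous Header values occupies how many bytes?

720

Node: 0..2  rss  (2B, 2-aligned); 2..3  cpu  (1B, 1-aligned); 3..4  -- padding (1B); 4..6  state  (2B, 2-aligned); 6..8  uid  (2B, 2-aligned); sizeof = 8, alignof = 2
0..8  offset  (8B, 8-aligned)
8..9  version  (1B, 1-aligned)
9..10  -- padding (1B)
10..18  n_entries  (8B, 2-aligned)
18..24  -- padding (6B)
24..32  mtime  (8B, 8-aligned)
32..40  blocks  (8B, 8-aligned)
40..44  inode  (4B, 4-aligned)
44..46  signature  (2B, 2-aligned)
46..56  reserved  (10B, 2-aligned)
56..60  size  (4B, 4-aligned)
60..62  attrs  (2B, 2-aligned)
62..64  -- padding (2B)
64..68  crc  (4B, 4-aligned)
68..72  -- tail padding (4B)
sizeof = 72, alignof = 8
array of 10: 10 × 72 = 720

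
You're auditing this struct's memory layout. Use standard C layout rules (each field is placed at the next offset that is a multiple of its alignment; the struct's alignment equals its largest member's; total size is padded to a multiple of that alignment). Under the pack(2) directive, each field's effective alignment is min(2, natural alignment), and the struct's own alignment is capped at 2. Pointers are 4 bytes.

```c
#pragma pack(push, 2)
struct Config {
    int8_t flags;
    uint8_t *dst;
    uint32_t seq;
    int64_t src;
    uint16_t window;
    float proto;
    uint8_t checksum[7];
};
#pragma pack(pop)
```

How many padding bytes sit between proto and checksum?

0

@0: flags [1B, align 1] → 1
+1 pad (align 2)
@2: dst [4B, align 2] → 6
@6: seq [4B, align 2] → 10
@10: src [8B, align 2] → 18
@18: window [2B, align 2] → 20
@20: proto [4B, align 2] → 24
@24: checksum [7B, align 1] → 31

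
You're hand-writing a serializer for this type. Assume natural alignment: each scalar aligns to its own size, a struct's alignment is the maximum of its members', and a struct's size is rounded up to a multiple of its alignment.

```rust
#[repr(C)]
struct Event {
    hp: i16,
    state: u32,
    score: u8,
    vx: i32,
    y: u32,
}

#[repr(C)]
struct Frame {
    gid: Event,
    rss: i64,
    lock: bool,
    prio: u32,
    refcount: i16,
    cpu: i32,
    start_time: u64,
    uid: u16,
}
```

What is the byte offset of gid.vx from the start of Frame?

12

Event: 0..2  hp  (2B, 2-aligned); 2..4  -- padding (2B); 4..8  state  (4B, 4-aligned); 8..9  score  (1B, 1-aligned); 9..12  -- padding (3B); 12..16  vx  (4B, 4-aligned); 16..20  y  (4B, 4-aligned); sizeof = 20, alignof = 4
0..20  gid  (20B, 4-aligned)
within Event: vx at 12
0 + 12 = 12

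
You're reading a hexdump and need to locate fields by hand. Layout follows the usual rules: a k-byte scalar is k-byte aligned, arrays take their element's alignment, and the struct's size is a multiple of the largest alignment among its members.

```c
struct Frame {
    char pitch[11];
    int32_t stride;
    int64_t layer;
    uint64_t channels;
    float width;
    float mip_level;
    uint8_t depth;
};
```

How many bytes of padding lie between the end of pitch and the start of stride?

@0: pitch [11B, align 1] → 11
+1 pad (align 4)
@12: stride [4B, align 4] → 16

1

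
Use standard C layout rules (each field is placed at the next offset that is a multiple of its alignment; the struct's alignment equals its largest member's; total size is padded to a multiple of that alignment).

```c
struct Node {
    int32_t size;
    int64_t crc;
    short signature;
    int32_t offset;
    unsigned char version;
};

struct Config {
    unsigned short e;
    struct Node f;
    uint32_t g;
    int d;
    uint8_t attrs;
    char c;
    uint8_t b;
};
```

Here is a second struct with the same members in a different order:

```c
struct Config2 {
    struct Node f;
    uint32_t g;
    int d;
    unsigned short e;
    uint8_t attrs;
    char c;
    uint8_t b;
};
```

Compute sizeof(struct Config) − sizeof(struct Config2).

8

Node: @0: size [4B, align 4] → 4; +4 pad (align 8); @8: crc [8B, align 8] → 16; @16: signature [2B, align 2] → 18; +2 pad (align 4); @20: offset [4B, align 4] → 24; @24: version [1B, align 1] → 25; +7 tail pad (align 8); size 32, align 8
@0: e [2B, align 2] → 2
+6 pad (align 8)
@8: f [32B, align 8] → 40
@40: g [4B, align 4] → 44
@44: d [4B, align 4] → 48
@48: attrs [1B, align 1] → 49
@49: c [1B, align 1] → 50
@50: b [1B, align 1] → 51
+5 tail pad (align 8)
size 56, align 8
— Config2 —
@0: f [32B, align 8] → 32
@32: g [4B, align 4] → 36
@36: d [4B, align 4] → 40
@40: e [2B, align 2] → 42
@42: attrs [1B, align 1] → 43
@43: c [1B, align 1] → 44
@44: b [1B, align 1] → 45
+3 tail pad (align 8)
size 48, align 8
56 − 48 = 8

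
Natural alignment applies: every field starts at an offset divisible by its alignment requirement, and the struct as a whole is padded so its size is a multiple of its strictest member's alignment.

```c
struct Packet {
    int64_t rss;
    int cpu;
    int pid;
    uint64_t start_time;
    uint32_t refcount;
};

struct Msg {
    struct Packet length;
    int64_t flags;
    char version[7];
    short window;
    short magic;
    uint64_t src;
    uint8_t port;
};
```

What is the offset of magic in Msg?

50

Packet: rss at 0 (size 8, align 8) → ends 8; cpu at 8 (size 4, align 4) → ends 12; pid at 12 (size 4, align 4) → ends 16; start_time at 16 (size 8, align 8) → ends 24; refcount at 24 (size 4, align 4) → ends 28; tail pad 4 to reach multiple of 8; total 32 bytes, alignment 8
length at 0 (size 32, align 8) → ends 32
flags at 32 (size 8, align 8) → ends 40
version at 40 (size 7, align 1) → ends 47
pad 1 to align 2 for window
window at 48 (size 2, align 2) → ends 50
magic at 50 (size 2, align 2) → ends 52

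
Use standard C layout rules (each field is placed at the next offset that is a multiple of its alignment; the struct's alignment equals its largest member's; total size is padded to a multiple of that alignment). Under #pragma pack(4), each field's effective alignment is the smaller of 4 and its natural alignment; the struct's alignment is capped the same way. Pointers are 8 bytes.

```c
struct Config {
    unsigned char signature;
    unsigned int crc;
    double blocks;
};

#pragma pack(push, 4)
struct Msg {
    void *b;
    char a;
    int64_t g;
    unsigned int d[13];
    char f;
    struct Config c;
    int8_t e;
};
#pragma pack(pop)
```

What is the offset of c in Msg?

76

Config: @0: signature [1B, align 1] → 1; +3 pad (align 4); @4: crc [4B, align 4] → 8; @8: blocks [8B, align 8] → 16; size 16, align 8
@0: b [8B, align 4] → 8
@8: a [1B, align 1] → 9
+3 pad (align 4)
@12: g [8B, align 4] → 20
@20: d [52B, align 4] → 72
@72: f [1B, align 1] → 73
+3 pad (align 4)
@76: c [16B, align 4] → 92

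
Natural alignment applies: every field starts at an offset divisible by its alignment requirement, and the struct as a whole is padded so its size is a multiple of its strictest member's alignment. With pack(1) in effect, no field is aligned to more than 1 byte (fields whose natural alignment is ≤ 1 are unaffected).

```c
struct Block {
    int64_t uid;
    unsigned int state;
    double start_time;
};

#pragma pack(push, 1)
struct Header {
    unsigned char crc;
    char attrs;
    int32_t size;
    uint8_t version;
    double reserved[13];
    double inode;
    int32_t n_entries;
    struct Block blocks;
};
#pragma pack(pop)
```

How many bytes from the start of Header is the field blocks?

123

Block: uid at 0 (size 8, align 8) → ends 8; state at 8 (size 4, align 4) → ends 12; pad 4 to align 8 for start_time; start_time at 16 (size 8, align 8) → ends 24; total 24 bytes, alignment 8
crc at 0 (size 1, align 1) → ends 1
attrs at 1 (size 1, align 1) → ends 2
size at 2 (size 4, align 1) → ends 6
version at 6 (size 1, align 1) → ends 7
reserved at 7 (size 104, align 1) → ends 111
inode at 111 (size 8, align 1) → ends 119
n_entries at 119 (size 4, align 1) → ends 123
blocks at 123 (size 24, align 1) → ends 147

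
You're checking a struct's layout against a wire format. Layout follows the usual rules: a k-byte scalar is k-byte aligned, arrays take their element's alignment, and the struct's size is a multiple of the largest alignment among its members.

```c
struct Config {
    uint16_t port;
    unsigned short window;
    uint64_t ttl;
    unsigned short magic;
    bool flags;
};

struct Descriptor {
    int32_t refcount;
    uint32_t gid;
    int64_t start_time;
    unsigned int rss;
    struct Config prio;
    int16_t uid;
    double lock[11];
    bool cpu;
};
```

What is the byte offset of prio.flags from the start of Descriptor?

42

Config: 0..2  port  (2B, 2-aligned); 2..4  window  (2B, 2-aligned); 4..8  -- padding (4B); 8..16  ttl  (8B, 8-aligned); 16..18  magic  (2B, 2-aligned); 18..19  flags  (1B, 1-aligned); 19..24  -- tail padding (5B); sizeof = 24, alignof = 8
0..4  refcount  (4B, 4-aligned)
4..8  gid  (4B, 4-aligned)
8..16  start_time  (8B, 8-aligned)
16..20  rss  (4B, 4-aligned)
20..24  -- padding (4B)
24..48  prio  (24B, 8-aligned)
within Config: flags at 18
24 + 18 = 42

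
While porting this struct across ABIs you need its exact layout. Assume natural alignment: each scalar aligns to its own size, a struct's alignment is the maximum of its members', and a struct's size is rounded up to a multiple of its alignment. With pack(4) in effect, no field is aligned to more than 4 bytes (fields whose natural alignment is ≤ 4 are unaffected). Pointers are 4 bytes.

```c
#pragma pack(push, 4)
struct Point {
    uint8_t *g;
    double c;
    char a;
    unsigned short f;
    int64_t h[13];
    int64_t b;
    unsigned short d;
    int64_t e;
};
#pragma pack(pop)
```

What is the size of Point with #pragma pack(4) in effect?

g at 0 (size 4, align 4) → ends 4
c at 4 (size 8, align 4) → ends 12
a at 12 (size 1, align 1) → ends 13
pad 1 to align 2 for f
f at 14 (size 2, align 2) → ends 16
h at 16 (size 104, align 4) → ends 120
b at 120 (size 8, align 4) → ends 128
d at 128 (size 2, align 2) → ends 130
pad 2 to align 4 for e
e at 132 (size 8, align 4) → ends 140
total 140 bytes, alignment 4

140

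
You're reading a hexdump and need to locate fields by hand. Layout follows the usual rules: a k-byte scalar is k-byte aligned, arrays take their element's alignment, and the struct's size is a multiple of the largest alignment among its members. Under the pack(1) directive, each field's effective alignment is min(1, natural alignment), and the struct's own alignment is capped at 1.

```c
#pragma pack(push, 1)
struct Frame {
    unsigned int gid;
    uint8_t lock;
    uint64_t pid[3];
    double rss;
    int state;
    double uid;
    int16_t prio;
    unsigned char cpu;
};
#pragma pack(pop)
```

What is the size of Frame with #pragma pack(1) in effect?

@0: gid [4B, align 1] → 4
@4: lock [1B, align 1] → 5
@5: pid [24B, align 1] → 29
@29: rss [8B, align 1] → 37
@37: state [4B, align 1] → 41
@41: uid [8B, align 1] → 49
@49: prio [2B, align 1] → 51
@51: cpu [1B, align 1] → 52
size 52, align 1

52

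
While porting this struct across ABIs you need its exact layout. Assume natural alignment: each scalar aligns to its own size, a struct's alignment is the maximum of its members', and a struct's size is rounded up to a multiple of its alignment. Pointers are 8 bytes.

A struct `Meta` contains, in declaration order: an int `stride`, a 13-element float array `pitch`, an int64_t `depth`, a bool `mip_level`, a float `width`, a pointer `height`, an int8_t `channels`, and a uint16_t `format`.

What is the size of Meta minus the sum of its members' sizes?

stride at 0 (size 4, align 4) → ends 4
pitch at 4 (size 52, align 4) → ends 56
depth at 56 (size 8, align 8) → ends 64
mip_level at 64 (size 1, align 1) → ends 65
pad 3 to align 4 for width
width at 68 (size 4, align 4) → ends 72
height at 72 (size 8, align 8) → ends 80
channels at 80 (size 1, align 1) → ends 81
pad 1 to align 2 for format
format at 82 (size 2, align 2) → ends 84
tail pad 4 to reach multiple of 8
total 88 bytes, alignment 8
data bytes 80, size 88 → padding 8

8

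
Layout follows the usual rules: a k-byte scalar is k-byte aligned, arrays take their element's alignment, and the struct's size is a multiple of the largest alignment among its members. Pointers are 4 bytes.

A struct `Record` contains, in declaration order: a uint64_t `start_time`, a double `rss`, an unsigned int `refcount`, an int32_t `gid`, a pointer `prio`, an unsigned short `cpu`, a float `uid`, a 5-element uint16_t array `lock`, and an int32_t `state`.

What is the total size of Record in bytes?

56 bytes

0..8  start_time  (8B, 8-aligned)
8..16  rss  (8B, 8-aligned)
16..20  refcount  (4B, 4-aligned)
20..24  gid  (4B, 4-aligned)
24..28  prio  (4B, 4-aligned)
28..30  cpu  (2B, 2-aligned)
30..32  -- padding (2B)
32..36  uid  (4B, 4-aligned)
36..46  lock  (10B, 2-aligned)
46..48  -- padding (2B)
48..52  state  (4B, 4-aligned)
52..56  -- tail padding (4B)
sizeof = 56, alignof = 8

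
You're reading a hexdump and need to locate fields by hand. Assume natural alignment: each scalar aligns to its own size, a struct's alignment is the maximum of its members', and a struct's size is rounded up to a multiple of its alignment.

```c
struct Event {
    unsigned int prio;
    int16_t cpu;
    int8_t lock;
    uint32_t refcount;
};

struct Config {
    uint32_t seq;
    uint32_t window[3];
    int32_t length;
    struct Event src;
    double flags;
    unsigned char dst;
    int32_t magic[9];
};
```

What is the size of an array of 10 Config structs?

800

Event: prio at 0 (size 4, align 4) → ends 4; cpu at 4 (size 2, align 2) → ends 6; lock at 6 (size 1, align 1) → ends 7; pad 1 to align 4 for refcount; refcount at 8 (size 4, align 4) → ends 12; total 12 bytes, alignment 4
seq at 0 (size 4, align 4) → ends 4
window at 4 (size 12, align 4) → ends 16
length at 16 (size 4, align 4) → ends 20
src at 20 (size 12, align 4) → ends 32
flags at 32 (size 8, align 8) → ends 40
dst at 40 (size 1, align 1) → ends 41
pad 3 to align 4 for magic
magic at 44 (size 36, align 4) → ends 80
total 80 bytes, alignment 8
array of 10: 10 × 80 = 800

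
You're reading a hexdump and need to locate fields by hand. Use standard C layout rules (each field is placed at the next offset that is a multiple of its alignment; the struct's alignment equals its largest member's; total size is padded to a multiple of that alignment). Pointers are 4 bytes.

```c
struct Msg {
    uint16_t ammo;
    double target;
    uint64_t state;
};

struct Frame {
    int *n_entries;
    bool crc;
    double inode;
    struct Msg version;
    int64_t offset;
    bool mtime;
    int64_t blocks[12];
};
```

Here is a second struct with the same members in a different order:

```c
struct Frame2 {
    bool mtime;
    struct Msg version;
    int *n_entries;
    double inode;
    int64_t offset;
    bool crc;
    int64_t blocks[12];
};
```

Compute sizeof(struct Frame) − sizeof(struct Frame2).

Msg: ammo at 0 (size 2, align 2) → ends 2; pad 6 to align 8 for target; target at 8 (size 8, align 8) → ends 16; state at 16 (size 8, align 8) → ends 24; total 24 bytes, alignment 8
n_entries at 0 (size 4, align 4) → ends 4
crc at 4 (size 1, align 1) → ends 5
pad 3 to align 8 for inode
inode at 8 (size 8, align 8) → ends 16
version at 16 (size 24, align 8) → ends 40
offset at 40 (size 8, align 8) → ends 48
mtime at 48 (size 1, align 1) → ends 49
pad 7 to align 8 for blocks
blocks at 56 (size 96, align 8) → ends 152
total 152 bytes, alignment 8
— Frame2 —
mtime at 0 (size 1, align 1) → ends 1
pad 7 to align 8 for version
version at 8 (size 24, align 8) → ends 32
n_entries at 32 (size 4, align 4) → ends 36
pad 4 to align 8 for inode
inode at 40 (size 8, align 8) → ends 48
offset at 48 (size 8, align 8) → ends 56
crc at 56 (size 1, align 1) → ends 57
pad 7 to align 8 for blocks
blocks at 64 (size 96, align 8) → ends 160
total 160 bytes, alignment 8
152 − 160 = -8

-8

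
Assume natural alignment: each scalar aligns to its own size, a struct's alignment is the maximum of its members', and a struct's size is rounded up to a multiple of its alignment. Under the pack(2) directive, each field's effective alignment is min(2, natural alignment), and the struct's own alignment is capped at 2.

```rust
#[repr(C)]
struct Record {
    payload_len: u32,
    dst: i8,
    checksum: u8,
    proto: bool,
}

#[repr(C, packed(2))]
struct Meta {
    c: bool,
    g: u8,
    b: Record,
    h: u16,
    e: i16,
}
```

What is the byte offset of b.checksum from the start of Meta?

7

Record: 0..4  payload_len  (4B, 4-aligned); 4..5  dst  (1B, 1-aligned); 5..6  checksum  (1B, 1-aligned); 6..7  proto  (1B, 1-aligned); 7..8  -- tail padding (1B); sizeof = 8, alignof = 4
0..1  c  (1B, 1-aligned)
1..2  g  (1B, 1-aligned)
2..10  b  (8B, 2-aligned)
within Record: checksum at 5
2 + 5 = 7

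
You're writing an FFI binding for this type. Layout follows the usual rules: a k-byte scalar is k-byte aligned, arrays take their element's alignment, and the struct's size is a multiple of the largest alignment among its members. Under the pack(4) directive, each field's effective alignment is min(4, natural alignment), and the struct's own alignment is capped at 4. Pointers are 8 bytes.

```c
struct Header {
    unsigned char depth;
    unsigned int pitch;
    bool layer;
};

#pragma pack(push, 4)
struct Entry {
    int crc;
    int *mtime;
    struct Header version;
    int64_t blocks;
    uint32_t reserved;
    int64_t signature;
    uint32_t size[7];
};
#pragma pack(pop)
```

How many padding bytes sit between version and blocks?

Header: @0: depth [1B, align 1] → 1; +3 pad (align 4); @4: pitch [4B, align 4] → 8; @8: layer [1B, align 1] → 9; +3 tail pad (align 4); size 12, align 4
@0: crc [4B, align 4] → 4
@4: mtime [8B, align 4] → 12
@12: version [12B, align 4] → 24
@24: blocks [8B, align 4] → 32

0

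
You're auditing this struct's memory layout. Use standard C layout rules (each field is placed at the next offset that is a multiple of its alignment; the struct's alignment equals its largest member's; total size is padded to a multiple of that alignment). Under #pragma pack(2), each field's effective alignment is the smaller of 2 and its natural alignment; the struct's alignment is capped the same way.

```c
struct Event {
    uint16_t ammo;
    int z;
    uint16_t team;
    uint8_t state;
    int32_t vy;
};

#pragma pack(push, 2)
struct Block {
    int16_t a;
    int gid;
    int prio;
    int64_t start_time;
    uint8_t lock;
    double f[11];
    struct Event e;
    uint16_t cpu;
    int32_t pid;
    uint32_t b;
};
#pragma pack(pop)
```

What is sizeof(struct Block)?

134

Event: 0..2  ammo  (2B, 2-aligned); 2..4  -- padding (2B); 4..8  z  (4B, 4-aligned); 8..10  team  (2B, 2-aligned); 10..11  state  (1B, 1-aligned); 11..12  -- padding (1B); 12..16  vy  (4B, 4-aligned); sizeof = 16, alignof = 4
0..2  a  (2B, 2-aligned)
2..6  gid  (4B, 2-aligned)
6..10  prio  (4B, 2-aligned)
10..18  start_time  (8B, 2-aligned)
18..19  lock  (1B, 1-aligned)
19..20  -- padding (1B)
20..108  f  (88B, 2-aligned)
108..124  e  (16B, 2-aligned)
124..126  cpu  (2B, 2-aligned)
126..130  pid  (4B, 2-aligned)
130..134  b  (4B, 2-aligned)
sizeof = 134, alignof = 2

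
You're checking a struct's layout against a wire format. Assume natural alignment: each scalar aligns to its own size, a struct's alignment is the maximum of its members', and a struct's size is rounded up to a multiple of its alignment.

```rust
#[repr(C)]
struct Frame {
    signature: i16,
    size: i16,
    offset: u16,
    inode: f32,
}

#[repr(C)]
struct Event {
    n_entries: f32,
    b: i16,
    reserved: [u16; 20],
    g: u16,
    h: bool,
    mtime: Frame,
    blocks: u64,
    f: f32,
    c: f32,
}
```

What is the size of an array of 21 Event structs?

1680

Frame: 0..2  signature  (2B, 2-aligned); 2..4  size  (2B, 2-aligned); 4..6  offset  (2B, 2-aligned); 6..8  -- padding (2B); 8..12  inode  (4B, 4-aligned); sizeof = 12, alignof = 4
0..4  n_entries  (4B, 4-aligned)
4..6  b  (2B, 2-aligned)
6..46  reserved  (40B, 2-aligned)
46..48  g  (2B, 2-aligned)
48..49  h  (1B, 1-aligned)
49..52  -- padding (3B)
52..64  mtime  (12B, 4-aligned)
64..72  blocks  (8B, 8-aligned)
72..76  f  (4B, 4-aligned)
76..80  c  (4B, 4-aligned)
sizeof = 80, alignof = 8
array of 21: 21 × 80 = 1680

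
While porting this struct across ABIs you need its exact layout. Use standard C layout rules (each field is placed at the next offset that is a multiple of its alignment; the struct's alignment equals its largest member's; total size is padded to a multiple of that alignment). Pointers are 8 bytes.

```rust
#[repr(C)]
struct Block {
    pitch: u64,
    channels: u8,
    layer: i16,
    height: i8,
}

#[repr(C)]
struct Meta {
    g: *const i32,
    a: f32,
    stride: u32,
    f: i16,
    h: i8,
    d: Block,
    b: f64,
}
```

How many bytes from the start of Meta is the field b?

Block: @0: pitch [8B, align 8] → 8; @8: channels [1B, align 1] → 9; +1 pad (align 2); @10: layer [2B, align 2] → 12; @12: height [1B, align 1] → 13; +3 tail pad (align 8); size 16, align 8
@0: g [8B, align 8] → 8
@8: a [4B, align 4] → 12
@12: stride [4B, align 4] → 16
@16: f [2B, align 2] → 18
@18: h [1B, align 1] → 19
+5 pad (align 8)
@24: d [16B, align 8] → 40
@40: b [8B, align 8] → 48

40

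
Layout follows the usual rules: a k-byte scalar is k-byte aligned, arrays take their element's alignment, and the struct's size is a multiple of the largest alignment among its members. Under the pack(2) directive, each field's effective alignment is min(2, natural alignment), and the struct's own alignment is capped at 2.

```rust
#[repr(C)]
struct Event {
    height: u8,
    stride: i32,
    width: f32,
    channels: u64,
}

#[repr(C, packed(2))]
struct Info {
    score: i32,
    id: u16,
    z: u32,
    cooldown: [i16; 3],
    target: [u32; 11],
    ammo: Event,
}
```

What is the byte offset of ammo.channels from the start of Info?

76

Event: height at 0 (size 1, align 1) → ends 1; pad 3 to align 4 for stride; stride at 4 (size 4, align 4) → ends 8; width at 8 (size 4, align 4) → ends 12; pad 4 to align 8 for channels; channels at 16 (size 8, align 8) → ends 24; total 24 bytes, alignment 8
score at 0 (size 4, align 2) → ends 4
id at 4 (size 2, align 2) → ends 6
z at 6 (size 4, align 2) → ends 10
cooldown at 10 (size 6, align 2) → ends 16
target at 16 (size 44, align 2) → ends 60
ammo at 60 (size 24, align 2) → ends 84
within Event: channels at 16
60 + 16 = 76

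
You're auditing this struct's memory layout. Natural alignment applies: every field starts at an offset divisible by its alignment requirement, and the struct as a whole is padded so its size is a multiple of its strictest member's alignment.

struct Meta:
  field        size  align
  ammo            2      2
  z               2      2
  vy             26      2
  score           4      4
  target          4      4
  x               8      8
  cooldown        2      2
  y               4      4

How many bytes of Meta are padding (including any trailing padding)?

4

0..2  ammo  (2B, 2-aligned)
2..4  z  (2B, 2-aligned)
4..30  vy  (26B, 2-aligned)
30..32  -- padding (2B)
32..36  score  (4B, 4-aligned)
36..40  target  (4B, 4-aligned)
40..48  x  (8B, 8-aligned)
48..50  cooldown  (2B, 2-aligned)
50..52  -- padding (2B)
52..56  y  (4B, 4-aligned)
sizeof = 56, alignof = 8
data bytes 52, size 56 → padding 4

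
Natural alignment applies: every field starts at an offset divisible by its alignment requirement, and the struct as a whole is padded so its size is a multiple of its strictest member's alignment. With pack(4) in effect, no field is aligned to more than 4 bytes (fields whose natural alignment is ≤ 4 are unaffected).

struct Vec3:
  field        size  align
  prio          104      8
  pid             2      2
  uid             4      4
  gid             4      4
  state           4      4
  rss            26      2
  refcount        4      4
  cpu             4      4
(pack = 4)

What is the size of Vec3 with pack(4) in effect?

prio at 0 (size 104, align 4) → ends 104
pid at 104 (size 2, align 2) → ends 106
pad 2 to align 4 for uid
uid at 108 (size 4, align 4) → ends 112
gid at 112 (size 4, align 4) → ends 116
state at 116 (size 4, align 4) → ends 120
rss at 120 (size 26, align 2) → ends 146
pad 2 to align 4 for refcount
refcount at 148 (size 4, align 4) → ends 152
cpu at 152 (size 4, align 4) → ends 156
total 156 bytes, alignment 4

156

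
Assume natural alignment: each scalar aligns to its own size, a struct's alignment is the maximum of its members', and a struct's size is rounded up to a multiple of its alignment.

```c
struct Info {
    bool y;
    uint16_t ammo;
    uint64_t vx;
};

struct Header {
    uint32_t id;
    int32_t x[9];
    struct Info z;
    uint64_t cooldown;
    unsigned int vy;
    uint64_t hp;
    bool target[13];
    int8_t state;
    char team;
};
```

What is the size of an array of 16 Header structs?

1536

Info: y at 0 (size 1, align 1) → ends 1; pad 1 to align 2 for ammo; ammo at 2 (size 2, align 2) → ends 4; pad 4 to align 8 for vx; vx at 8 (size 8, align 8) → ends 16; total 16 bytes, alignment 8
id at 0 (size 4, align 4) → ends 4
x at 4 (size 36, align 4) → ends 40
z at 40 (size 16, align 8) → ends 56
cooldown at 56 (size 8, align 8) → ends 64
vy at 64 (size 4, align 4) → ends 68
pad 4 to align 8 for hp
hp at 72 (size 8, align 8) → ends 80
target at 80 (size 13, align 1) → ends 93
state at 93 (size 1, align 1) → ends 94
team at 94 (size 1, align 1) → ends 95
tail pad 1 to reach multiple of 8
total 96 bytes, alignment 8
array of 16: 16 × 96 = 1536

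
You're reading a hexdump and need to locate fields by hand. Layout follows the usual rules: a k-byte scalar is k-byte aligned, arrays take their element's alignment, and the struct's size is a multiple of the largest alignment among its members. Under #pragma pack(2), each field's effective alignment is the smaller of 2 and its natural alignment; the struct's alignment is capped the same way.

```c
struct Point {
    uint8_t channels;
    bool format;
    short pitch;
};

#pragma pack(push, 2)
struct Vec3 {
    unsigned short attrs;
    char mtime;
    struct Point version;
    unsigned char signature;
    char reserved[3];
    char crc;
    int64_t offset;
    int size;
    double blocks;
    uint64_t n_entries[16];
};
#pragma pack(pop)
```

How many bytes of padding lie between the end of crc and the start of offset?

Point: @0: channels [1B, align 1] → 1; @1: format [1B, align 1] → 2; @2: pitch [2B, align 2] → 4; size 4, align 2
@0: attrs [2B, align 2] → 2
@2: mtime [1B, align 1] → 3
+1 pad (align 2)
@4: version [4B, align 2] → 8
@8: signature [1B, align 1] → 9
@9: reserved [3B, align 1] → 12
@12: crc [1B, align 1] → 13
+1 pad (align 2)
@14: offset [8B, align 2] → 22

1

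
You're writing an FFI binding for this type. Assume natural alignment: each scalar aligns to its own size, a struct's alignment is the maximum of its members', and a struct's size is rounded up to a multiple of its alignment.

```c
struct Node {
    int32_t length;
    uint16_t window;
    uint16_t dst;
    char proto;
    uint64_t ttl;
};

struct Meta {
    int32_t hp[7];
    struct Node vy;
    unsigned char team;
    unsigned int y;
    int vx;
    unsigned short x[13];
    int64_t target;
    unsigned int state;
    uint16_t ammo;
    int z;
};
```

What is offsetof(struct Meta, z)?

Node: length at 0 (size 4, align 4) → ends 4; window at 4 (size 2, align 2) → ends 6; dst at 6 (size 2, align 2) → ends 8; proto at 8 (size 1, align 1) → ends 9; pad 7 to align 8 for ttl; ttl at 16 (size 8, align 8) → ends 24; total 24 bytes, alignment 8
hp at 0 (size 28, align 4) → ends 28
pad 4 to align 8 for vy
vy at 32 (size 24, align 8) → ends 56
team at 56 (size 1, align 1) → ends 57
pad 3 to align 4 for y
y at 60 (size 4, align 4) → ends 64
vx at 64 (size 4, align 4) → ends 68
x at 68 (size 26, align 2) → ends 94
pad 2 to align 8 for target
target at 96 (size 8, align 8) → ends 104
state at 104 (size 4, align 4) → ends 108
ammo at 108 (size 2, align 2) → ends 110
pad 2 to align 4 for z
z at 112 (size 4, align 4) → ends 116

112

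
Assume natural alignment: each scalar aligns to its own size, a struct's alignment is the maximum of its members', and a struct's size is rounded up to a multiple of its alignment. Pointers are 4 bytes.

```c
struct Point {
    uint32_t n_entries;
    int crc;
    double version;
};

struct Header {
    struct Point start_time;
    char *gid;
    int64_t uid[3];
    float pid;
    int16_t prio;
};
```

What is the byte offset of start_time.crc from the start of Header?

4

Point: n_entries at 0 (size 4, align 4) → ends 4; crc at 4 (size 4, align 4) → ends 8; version at 8 (size 8, align 8) → ends 16; total 16 bytes, alignment 8
start_time at 0 (size 16, align 8) → ends 16
within Point: crc at 4
0 + 4 = 4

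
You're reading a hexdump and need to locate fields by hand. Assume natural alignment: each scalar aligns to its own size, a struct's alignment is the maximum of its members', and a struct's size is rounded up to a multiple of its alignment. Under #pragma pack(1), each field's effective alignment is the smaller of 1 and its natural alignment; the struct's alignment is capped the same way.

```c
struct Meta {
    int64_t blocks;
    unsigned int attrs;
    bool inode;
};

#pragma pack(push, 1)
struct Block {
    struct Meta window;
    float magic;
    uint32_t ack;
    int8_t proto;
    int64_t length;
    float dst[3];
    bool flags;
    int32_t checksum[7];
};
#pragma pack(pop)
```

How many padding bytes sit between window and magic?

0

Meta: @0: blocks [8B, align 8] → 8; @8: attrs [4B, align 4] → 12; @12: inode [1B, align 1] → 13; +3 tail pad (align 8); size 16, align 8
@0: window [16B, align 1] → 16
@16: magic [4B, align 1] → 20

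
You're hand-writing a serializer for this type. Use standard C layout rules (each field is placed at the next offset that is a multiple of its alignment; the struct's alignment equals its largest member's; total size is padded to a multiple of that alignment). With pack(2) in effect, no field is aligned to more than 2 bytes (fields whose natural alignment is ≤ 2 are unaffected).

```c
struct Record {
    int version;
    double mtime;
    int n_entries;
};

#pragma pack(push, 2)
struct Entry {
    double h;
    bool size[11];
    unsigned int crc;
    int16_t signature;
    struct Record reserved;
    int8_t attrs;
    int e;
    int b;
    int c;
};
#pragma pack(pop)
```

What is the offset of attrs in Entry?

50

Record: @0: version [4B, align 4] → 4; +4 pad (align 8); @8: mtime [8B, align 8] → 16; @16: n_entries [4B, align 4] → 20; +4 tail pad (align 8); size 24, align 8
@0: h [8B, align 2] → 8
@8: size [11B, align 1] → 19
+1 pad (align 2)
@20: crc [4B, align 2] → 24
@24: signature [2B, align 2] → 26
@26: reserved [24B, align 2] → 50
@50: attrs [1B, align 1] → 51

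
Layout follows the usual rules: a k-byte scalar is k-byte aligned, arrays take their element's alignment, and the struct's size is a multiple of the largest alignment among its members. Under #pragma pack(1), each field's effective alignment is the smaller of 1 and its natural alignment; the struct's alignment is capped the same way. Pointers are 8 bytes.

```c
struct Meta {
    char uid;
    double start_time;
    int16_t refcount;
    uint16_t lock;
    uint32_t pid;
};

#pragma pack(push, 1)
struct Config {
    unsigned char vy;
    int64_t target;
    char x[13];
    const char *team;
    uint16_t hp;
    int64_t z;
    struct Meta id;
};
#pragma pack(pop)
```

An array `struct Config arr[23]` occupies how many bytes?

Meta: 0..1  uid  (1B, 1-aligned); 1..8  -- padding (7B); 8..16  start_time  (8B, 8-aligned); 16..18  refcount  (2B, 2-aligned); 18..20  lock  (2B, 2-aligned); 20..24  pid  (4B, 4-aligned); sizeof = 24, alignof = 8
0..1  vy  (1B, 1-aligned)
1..9  target  (8B, 1-aligned)
9..22  x  (13B, 1-aligned)
22..30  team  (8B, 1-aligned)
30..32  hp  (2B, 1-aligned)
32..40  z  (8B, 1-aligned)
40..64  id  (24B, 1-aligned)
sizeof = 64, alignof = 1
array of 23: 23 × 64 = 1472

1472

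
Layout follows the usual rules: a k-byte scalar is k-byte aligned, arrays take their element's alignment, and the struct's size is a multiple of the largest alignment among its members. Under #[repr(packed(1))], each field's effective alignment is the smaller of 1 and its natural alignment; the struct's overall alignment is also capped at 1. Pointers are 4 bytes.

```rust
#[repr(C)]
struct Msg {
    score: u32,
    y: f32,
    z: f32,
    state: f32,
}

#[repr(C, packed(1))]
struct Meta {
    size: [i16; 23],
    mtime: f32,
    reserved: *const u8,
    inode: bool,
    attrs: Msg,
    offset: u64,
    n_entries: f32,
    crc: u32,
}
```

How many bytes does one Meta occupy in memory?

Msg: score at 0 (size 4, align 4) → ends 4; y at 4 (size 4, align 4) → ends 8; z at 8 (size 4, align 4) → ends 12; state at 12 (size 4, align 4) → ends 16; total 16 bytes, alignment 4
size at 0 (size 46, align 1) → ends 46
mtime at 46 (size 4, align 1) → ends 50
reserved at 50 (size 4, align 1) → ends 54
inode at 54 (size 1, align 1) → ends 55
attrs at 55 (size 16, align 1) → ends 71
offset at 71 (size 8, align 1) → ends 79
n_entries at 79 (size 4, align 1) → ends 83
crc at 83 (size 4, align 1) → ends 87
total 87 bytes, alignment 1

87 bytes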